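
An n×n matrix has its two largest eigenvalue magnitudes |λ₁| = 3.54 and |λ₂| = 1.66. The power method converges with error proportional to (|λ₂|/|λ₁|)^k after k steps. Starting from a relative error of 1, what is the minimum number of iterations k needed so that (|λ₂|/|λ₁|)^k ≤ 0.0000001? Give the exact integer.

22

|λ₂/λ₁| = 1.66/3.54 = 0.46893
Need k ≥ ln(0.0000001) / ln(0.46893) = -16.1181 / -0.7573 ≈ 21.283
Smallest integer k satisfying the bound: 22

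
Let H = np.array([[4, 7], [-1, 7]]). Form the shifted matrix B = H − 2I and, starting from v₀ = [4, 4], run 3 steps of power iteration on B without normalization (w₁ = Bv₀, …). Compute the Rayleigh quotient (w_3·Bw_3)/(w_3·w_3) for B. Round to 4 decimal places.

B = H − 2I has rows (2, 7); (-1, 5)
w1 = Bv₀ = (36, 16)
w2 = Bw1 = (184, 44)
w3 = Bw2 = (676, 36)
Bw3 = (1604, -496)
w3·Bw3 = 1066448; w3·w3 = 458272; μ ≈ 1066448/458272 = 2.3271

μ ≈ 2.3271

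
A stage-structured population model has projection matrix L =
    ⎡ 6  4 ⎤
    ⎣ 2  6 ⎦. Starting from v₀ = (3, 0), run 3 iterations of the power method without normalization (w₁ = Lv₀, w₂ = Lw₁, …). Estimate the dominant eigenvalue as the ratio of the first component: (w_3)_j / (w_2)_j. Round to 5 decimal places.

w1 = Lv₀ = (6·3 + 4·0; 2·3 + 6·0) = (18, 6)
w2 = Lw1 = (6·18 + 4·6; 2·18 + 6·6) = (132, 72)
w3 = Lw2 = (1080, 696)
Ratio at component: 1080 / 132 = 8.18182

λ ≈ 8.18182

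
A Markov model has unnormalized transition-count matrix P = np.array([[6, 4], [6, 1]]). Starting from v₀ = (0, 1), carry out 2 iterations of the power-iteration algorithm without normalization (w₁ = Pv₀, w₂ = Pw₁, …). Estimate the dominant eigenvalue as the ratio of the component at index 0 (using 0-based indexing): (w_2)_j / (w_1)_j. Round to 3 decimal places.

w1 = Pv₀ = (6·0 + 4·1; 6·0 + 1·1) = (4, 1)
w2 = Pw1 = (6·4 + 4·1; 6·4 + 1·1) = (28, 25)
Ratio at component: 28 / 4 = 7.000

7.000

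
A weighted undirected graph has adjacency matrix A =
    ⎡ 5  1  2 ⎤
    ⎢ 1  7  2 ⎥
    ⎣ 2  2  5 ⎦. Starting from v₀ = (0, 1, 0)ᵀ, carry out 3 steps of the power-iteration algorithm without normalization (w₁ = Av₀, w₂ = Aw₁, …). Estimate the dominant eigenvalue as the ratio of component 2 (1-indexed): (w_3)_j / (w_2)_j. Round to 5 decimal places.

λ ≈ 8.25926

w1 = Av₀ = (5·0 + 1·1 + 2·0; 1·0 + 7·1 + 2·0; 2·0 + 2·1 + 5·0) = (1, 7, 2)
w2 = Aw1 = (5·1 + 1·7 + 2·2; 1·1 + 7·7 + 2·2; 2·1 + 2·7 + 5·2) = (16, 54, 26)
w3 = Aw2 = (186, 446, 270)
Ratio at component: 446 / 54 = 8.25926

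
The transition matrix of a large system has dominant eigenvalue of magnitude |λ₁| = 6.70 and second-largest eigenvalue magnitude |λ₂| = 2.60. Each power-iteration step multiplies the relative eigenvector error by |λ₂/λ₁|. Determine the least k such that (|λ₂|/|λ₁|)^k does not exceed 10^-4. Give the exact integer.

10

|λ₂/λ₁| = 2.60/6.70 = 0.38806
Need k ≥ ln(10^-4) / ln(0.38806) = -9.2103 / -0.9466 ≈ 9.730
Smallest integer k satisfying the bound: 10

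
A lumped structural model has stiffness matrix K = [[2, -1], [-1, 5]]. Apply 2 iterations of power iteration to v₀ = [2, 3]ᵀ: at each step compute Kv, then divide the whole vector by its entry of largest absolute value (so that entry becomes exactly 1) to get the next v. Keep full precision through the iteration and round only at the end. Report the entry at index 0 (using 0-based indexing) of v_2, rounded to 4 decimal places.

-0.1719

Kv0 = (1.00000, 13.00000); divide by 13.00000 → v1 = (0.07692, 1.00000)
Kv1 = (-0.84615, 4.92308); divide by 4.92308 → v2 = (-0.17188, 1.00000)
Requested entry of v2: -11/64 = -0.1719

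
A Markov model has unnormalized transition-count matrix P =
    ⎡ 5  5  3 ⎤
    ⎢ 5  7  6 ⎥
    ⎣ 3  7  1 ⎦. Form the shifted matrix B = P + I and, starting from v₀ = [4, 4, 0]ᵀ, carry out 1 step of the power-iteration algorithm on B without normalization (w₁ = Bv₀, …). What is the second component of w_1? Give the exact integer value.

52

B = P + I has rows (6, 5, 3); (5, 8, 6); (3, 7, 2)
w1 = Bv₀ = (6·4 + 5·4 + 3·0; 5·4 + 8·4 + 6·0; 3·4 + 7·4 + 2·0) = (44, 52, 40)
Requested component of w1: 52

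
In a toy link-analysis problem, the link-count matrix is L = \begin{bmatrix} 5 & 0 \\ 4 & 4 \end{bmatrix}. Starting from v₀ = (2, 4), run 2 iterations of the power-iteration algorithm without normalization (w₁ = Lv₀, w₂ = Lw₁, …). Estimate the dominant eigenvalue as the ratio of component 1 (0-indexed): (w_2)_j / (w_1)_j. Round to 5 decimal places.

5.66667

w1 = Lv₀ = (10, 24)
w2 = Lw1 = (50, 136)
Ratio at component: 136 / 24 = 5.66667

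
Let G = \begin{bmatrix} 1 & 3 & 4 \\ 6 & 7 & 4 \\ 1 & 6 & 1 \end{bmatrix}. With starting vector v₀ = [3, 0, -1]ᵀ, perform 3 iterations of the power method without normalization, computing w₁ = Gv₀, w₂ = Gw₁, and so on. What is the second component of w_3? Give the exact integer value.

w1 = Gv₀ = (-1, 14, 2)
w2 = Gw1 = (49, 100, 85)
w3 = Gw2 = (689, 1334, 734)
The requested component of w3 is 1334.

1334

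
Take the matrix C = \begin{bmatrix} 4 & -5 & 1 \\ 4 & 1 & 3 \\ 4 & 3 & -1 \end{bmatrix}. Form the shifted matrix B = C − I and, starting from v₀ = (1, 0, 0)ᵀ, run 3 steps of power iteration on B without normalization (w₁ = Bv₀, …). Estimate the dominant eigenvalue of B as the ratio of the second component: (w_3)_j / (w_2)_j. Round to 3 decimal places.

B = C − I has rows (3, -5, 1); (4, 0, 3); (4, 3, -2)
w1 = Bv₀ = (3, 4, 4)
w2 = Bw1 = (-7, 24, 16)
w3 = Bw2 = (-125, 20, 12)
Ratio: 20/24 = 0.833

μ ≈ 0.833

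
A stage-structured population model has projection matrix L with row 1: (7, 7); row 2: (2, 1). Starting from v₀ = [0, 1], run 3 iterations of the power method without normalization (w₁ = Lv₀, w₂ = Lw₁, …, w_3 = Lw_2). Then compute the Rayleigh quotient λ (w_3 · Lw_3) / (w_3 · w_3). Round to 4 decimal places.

λ ≈ 8.7911

w1 = Lv₀ = (7, 1)
w2 = Lw1 = (56, 15)
w3 = Lw2 = (497, 127)
Lw3 = (4368, 1121)
w3·Lw3 = 497·4368 + 127·1121 = 2313263; w3·w3 = 497·497 + 127·127 = 263138
λ ≈ 2313263/263138 = 8.7911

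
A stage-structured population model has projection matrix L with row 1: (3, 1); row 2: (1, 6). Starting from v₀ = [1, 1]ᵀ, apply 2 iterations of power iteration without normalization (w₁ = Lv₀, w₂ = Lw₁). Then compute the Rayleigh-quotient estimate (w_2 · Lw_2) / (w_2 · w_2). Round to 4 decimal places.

w1 = Lv₀ = (4, 7)
w2 = Lw1 = (19, 46)
Lw2 = (103, 295)
w2·Lw2 = 19·103 + 46·295 = 15527; w2·w2 = 19·19 + 46·46 = 2477
λ ≈ 15527/2477 = 6.2685

6.2685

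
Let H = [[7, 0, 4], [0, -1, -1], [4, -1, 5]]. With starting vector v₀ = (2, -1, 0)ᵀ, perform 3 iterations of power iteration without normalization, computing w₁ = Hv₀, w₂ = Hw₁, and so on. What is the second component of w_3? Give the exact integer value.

w1 = Hv₀ = (14, 1, 9)
w2 = Hw1 = (134, -10, 100)
w3 = Hw2 = (1338, -90, 1046)
The requested component of w3 is -90.

-90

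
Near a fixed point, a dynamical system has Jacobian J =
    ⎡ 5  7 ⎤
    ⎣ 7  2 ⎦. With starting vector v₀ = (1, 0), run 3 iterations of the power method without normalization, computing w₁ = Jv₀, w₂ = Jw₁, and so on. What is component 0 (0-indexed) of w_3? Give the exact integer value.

w1 = Jv₀ = (5, 7)
w2 = Jw1 = (74, 49)
w3 = Jw2 = (713, 616)
The requested component of w3 is 713.

713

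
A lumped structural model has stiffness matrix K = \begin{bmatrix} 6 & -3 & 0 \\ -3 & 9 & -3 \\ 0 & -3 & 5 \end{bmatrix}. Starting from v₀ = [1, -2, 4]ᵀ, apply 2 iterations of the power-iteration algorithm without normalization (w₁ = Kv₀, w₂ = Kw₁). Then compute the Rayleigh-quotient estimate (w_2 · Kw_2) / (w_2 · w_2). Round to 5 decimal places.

w1 = Kv₀ = (6·1 + (-3)·(-2) + 0·4; (-3)·1 + 9·(-2) + (-3)·4; 0·1 + (-3)·(-2) + 5·4) = (12, -33, 26)
w2 = Kw1 = (6·12 + (-3)·(-33) + 0·26; (-3)·12 + 9·(-33) + (-3)·26; 0·12 + (-3)·(-33) + 5·26) = (171, -411, 229)
Kw2 = (2259, -4899, 2378)
w2·Kw2 = 171·2259 + (-411)·(-4899) + 229·2378 = 2944340; w2·w2 = 171·171 + (-411)·(-411) + 229·229 = 250603
λ ≈ 2944340/250603 = 11.74902

11.74902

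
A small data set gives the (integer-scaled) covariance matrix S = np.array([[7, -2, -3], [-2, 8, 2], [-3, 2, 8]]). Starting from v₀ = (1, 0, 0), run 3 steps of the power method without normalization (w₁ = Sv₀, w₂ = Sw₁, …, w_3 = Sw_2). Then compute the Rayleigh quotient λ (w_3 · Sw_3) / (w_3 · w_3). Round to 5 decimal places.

w1 = Sv₀ = (7, -2, -3)
w2 = Sw1 = (62, -36, -49)
w3 = Sw2 = (653, -510, -650)
Sw3 = (7541, -6686, -8179)
w3·Sw3 = 653·7541 + (-510)·(-6686) + (-650)·(-8179) = 13650483; w3·w3 = 653·653 + (-510)·(-510) + (-650)·(-650) = 1109009
λ ≈ 13650483/1109009 = 12.30872

λ ≈ 12.30872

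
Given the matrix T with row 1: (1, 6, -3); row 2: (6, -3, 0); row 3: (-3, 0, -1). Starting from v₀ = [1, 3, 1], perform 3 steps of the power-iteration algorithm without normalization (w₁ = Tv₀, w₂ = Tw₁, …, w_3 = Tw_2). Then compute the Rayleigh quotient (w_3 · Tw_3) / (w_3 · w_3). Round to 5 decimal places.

λ ≈ -3.06479

w1 = Tv₀ = (16, -3, -4)
w2 = Tw1 = (10, 105, -44)
w3 = Tw2 = (772, -255, 14)
Tw3 = (-800, 5397, -2330)
w3·Tw3 = 772·(-800) + (-255)·5397 + 14·(-2330) = -2026455; w3·w3 = 772·772 + (-255)·(-255) + 14·14 = 661205
λ ≈ -2026455/661205 = -3.06479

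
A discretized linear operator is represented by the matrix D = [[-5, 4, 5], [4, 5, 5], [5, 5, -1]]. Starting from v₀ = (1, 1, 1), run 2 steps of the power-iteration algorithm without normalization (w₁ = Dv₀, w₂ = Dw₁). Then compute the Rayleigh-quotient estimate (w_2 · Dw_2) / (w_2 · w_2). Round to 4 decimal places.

w1 = Dv₀ = ((-5)·1 + 4·1 + 5·1; 4·1 + 5·1 + 5·1; 5·1 + 5·1 + (-1)·1) = (4, 14, 9)
w2 = Dw1 = ((-5)·4 + 4·14 + 5·9; 4·4 + 5·14 + 5·9; 5·4 + 5·14 + (-1)·9) = (81, 131, 81)
Dw2 = (524, 1384, 979)
w2·Dw2 = 81·524 + 131·1384 + 81·979 = 303047; w2·w2 = 81·81 + 131·131 + 81·81 = 30283
λ ≈ 303047/30283 = 10.0072

λ ≈ 10.0072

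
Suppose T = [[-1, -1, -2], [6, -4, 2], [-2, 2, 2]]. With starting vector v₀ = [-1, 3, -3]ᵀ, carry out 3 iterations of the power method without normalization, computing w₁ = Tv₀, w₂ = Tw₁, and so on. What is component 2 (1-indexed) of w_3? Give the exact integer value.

w1 = Tv₀ = ((-1)·(-1) + (-1)·3 + (-2)·(-3); 6·(-1) + (-4)·3 + 2·(-3); (-2)·(-1) + 2·3 + 2·(-3)) = (4, -24, 2)
w2 = Tw1 = ((-1)·4 + (-1)·(-24) + (-2)·2; 6·4 + (-4)·(-24) + 2·2; (-2)·4 + 2·(-24) + 2·2) = (16, 124, -52)
w3 = Tw2 = (-36, -504, 112)
The requested component of w3 is -504.

-504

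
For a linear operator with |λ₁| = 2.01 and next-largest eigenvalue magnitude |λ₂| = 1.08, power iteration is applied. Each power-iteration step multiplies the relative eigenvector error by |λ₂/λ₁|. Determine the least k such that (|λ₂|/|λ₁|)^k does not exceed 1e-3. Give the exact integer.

|λ₂/λ₁| = 1.08/2.01 = 0.53731
Need k ≥ ln(1e-3) / ln(0.53731) = -6.9078 / -0.6212 ≈ 11.120
Smallest integer k satisfying the bound: 12

12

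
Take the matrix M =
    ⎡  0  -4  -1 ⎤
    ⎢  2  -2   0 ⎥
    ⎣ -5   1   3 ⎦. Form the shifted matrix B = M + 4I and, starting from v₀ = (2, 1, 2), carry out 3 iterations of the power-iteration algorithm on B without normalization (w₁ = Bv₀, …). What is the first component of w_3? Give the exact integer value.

-179

B = M + 4I has rows (4, -4, -1); (2, 2, 0); (-5, 1, 7)
w1 = Bv₀ = (4·2 + (-4)·1 + (-1)·2; 2·2 + 2·1 + 0·2; (-5)·2 + 1·1 + 7·2) = (2, 6, 5)
w2 = Bw1 = (4·2 + (-4)·6 + (-1)·5; 2·2 + 2·6 + 0·5; (-5)·2 + 1·6 + 7·5) = (-21, 16, 31)
w3 = Bw2 = (-179, -10, 338)
Requested component of w3: -179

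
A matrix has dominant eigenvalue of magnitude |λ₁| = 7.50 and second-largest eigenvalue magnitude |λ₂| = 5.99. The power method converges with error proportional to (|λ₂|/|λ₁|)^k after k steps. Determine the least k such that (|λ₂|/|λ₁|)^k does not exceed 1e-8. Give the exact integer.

|λ₂/λ₁| = 5.99/7.50 = 0.79867
Need k ≥ ln(1e-8) / ln(0.79867) = -18.4207 / -0.2248 ≈ 81.938
Smallest integer k satisfying the bound: 82

82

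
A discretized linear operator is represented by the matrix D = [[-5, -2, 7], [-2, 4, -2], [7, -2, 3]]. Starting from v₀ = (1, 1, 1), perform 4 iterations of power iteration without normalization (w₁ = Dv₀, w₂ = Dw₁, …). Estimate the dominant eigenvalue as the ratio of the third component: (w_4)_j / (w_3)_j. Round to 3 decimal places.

λ ≈ 2.774

w1 = Dv₀ = (0, 0, 8)
w2 = Dw1 = (56, -16, 24)
w3 = Dw2 = (-80, -224, 496)
w4 = Dw3 = (4320, -1728, 1376)
Ratio at component: 1376 / 496 = 2.774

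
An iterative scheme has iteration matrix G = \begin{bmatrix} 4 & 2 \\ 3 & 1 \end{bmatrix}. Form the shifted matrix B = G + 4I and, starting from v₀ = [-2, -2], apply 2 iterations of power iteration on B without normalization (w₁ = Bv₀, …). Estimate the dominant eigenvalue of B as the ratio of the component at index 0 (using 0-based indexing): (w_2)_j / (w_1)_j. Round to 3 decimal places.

9.600

B = G + 4I has rows (8, 2); (3, 5)
w1 = Bv₀ = (8·(-2) + 2·(-2); 3·(-2) + 5·(-2)) = (-20, -16)
w2 = Bw1 = (8·(-20) + 2·(-16); 3·(-20) + 5·(-16)) = (-192, -140)
Ratio: -192/-20 = 9.600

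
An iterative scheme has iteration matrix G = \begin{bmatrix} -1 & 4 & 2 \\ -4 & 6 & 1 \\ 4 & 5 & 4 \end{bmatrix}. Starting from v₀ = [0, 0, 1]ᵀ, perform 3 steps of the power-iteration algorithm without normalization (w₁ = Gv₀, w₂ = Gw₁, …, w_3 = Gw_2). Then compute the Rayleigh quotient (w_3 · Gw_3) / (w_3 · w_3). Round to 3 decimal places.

w1 = Gv₀ = ((-1)·0 + 4·0 + 2·1; (-4)·0 + 6·0 + 1·1; 4·0 + 5·0 + 4·1) = (2, 1, 4)
w2 = Gw1 = ((-1)·2 + 4·1 + 2·4; (-4)·2 + 6·1 + 1·4; 4·2 + 5·1 + 4·4) = (10, 2, 29)
w3 = Gw2 = (56, 1, 166)
Gw3 = (280, -52, 893)
w3·Gw3 = 56·280 + 1·(-52) + 166·893 = 163866; w3·w3 = 56·56 + 1·1 + 166·166 = 30693
λ ≈ 163866/30693 = 5.339

λ ≈ 5.339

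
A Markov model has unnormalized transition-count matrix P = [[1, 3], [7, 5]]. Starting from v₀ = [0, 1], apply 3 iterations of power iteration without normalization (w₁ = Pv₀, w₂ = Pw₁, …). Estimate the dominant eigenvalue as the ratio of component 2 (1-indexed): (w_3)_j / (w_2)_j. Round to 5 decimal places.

λ ≈ 7.73913

w1 = Pv₀ = (3, 5)
w2 = Pw1 = (18, 46)
w3 = Pw2 = (156, 356)
Ratio at component: 356 / 46 = 7.73913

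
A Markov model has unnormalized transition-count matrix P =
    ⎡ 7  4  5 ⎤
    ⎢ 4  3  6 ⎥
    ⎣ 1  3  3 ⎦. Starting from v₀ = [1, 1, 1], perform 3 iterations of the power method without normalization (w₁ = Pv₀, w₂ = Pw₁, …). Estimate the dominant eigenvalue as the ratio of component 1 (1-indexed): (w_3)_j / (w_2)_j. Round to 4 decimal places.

11.8241

w1 = Pv₀ = (16, 13, 7)
w2 = Pw1 = (199, 145, 76)
w3 = Pw2 = (2353, 1687, 862)
Ratio at component: 2353 / 199 = 11.8241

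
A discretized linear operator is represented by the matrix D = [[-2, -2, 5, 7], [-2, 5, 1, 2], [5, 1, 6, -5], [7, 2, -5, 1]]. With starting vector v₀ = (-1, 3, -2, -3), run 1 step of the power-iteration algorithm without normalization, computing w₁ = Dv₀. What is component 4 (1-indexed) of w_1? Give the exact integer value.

w1 = Dv₀ = (-35, 9, 1, 6)
The requested component of w1 is 6.

6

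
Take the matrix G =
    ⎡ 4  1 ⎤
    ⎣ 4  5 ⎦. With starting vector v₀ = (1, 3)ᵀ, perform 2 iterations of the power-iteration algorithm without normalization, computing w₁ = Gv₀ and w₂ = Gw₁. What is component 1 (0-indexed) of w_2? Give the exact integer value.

123

w1 = Gv₀ = (7, 19)
w2 = Gw1 = (47, 123)
The requested component of w2 is 123.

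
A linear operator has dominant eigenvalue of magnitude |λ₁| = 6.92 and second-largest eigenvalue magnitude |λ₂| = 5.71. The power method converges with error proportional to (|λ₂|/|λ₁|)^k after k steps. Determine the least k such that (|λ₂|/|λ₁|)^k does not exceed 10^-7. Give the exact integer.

84

|λ₂/λ₁| = 5.71/6.92 = 0.82514
Need k ≥ ln(10^-7) / ln(0.82514) = -16.1181 / -0.1922 ≈ 83.862
Smallest integer k satisfying the bound: 84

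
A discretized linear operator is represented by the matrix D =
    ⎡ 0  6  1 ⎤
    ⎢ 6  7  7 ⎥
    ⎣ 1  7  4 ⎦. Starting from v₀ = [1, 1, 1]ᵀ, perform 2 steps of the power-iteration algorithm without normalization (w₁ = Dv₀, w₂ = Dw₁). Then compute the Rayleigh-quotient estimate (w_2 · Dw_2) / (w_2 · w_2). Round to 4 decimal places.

w1 = Dv₀ = (7, 20, 12)
w2 = Dw1 = (132, 266, 195)
Dw2 = (1791, 4019, 2774)
w2·Dw2 = 132·1791 + 266·4019 + 195·2774 = 1846396; w2·w2 = 132·132 + 266·266 + 195·195 = 126205
λ ≈ 1846396/126205 = 14.6301

λ ≈ 14.6301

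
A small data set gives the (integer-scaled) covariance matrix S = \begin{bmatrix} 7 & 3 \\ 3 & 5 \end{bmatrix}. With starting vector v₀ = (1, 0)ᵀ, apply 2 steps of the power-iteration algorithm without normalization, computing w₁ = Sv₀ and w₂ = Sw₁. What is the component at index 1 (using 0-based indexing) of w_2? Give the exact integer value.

w1 = Sv₀ = (7·1 + 3·0; 3·1 + 5·0) = (7, 3)
w2 = Sw1 = (7·7 + 3·3; 3·7 + 5·3) = (58, 36)
The requested component of w2 is 36.

36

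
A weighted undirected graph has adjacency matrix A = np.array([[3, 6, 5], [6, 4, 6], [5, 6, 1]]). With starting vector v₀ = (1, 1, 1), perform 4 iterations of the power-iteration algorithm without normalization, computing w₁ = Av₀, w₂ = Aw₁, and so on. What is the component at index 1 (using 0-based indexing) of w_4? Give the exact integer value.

w1 = Av₀ = (3·1 + 6·1 + 5·1; 6·1 + 4·1 + 6·1; 5·1 + 6·1 + 1·1) = (14, 16, 12)
w2 = Aw1 = (3·14 + 6·16 + 5·12; 6·14 + 4·16 + 6·12; 5·14 + 6·16 + 1·12) = (198, 220, 178)
w3 = Aw2 = (2804, 3136, 2488)
w4 = Aw3 = (39668, 44296, 35324)
The requested component of w4 is 44296.

44296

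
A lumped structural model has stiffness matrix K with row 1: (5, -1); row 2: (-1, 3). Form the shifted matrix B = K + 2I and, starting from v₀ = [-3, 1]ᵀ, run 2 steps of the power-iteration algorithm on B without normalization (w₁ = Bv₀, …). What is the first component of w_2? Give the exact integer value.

-162

B = K + 2I has rows (7, -1); (-1, 5)
w1 = Bv₀ = (-22, 8)
w2 = Bw1 = (-162, 62)
Requested component of w2: -162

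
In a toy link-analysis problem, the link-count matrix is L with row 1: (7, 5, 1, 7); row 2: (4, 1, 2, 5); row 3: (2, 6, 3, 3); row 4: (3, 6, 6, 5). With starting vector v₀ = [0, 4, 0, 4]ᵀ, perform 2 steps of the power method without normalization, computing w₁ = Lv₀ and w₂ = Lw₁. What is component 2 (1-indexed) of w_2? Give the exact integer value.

w1 = Lv₀ = (7·0 + 5·4 + 1·0 + 7·4; 4·0 + 1·4 + 2·0 + 5·4; 2·0 + 6·4 + 3·0 + 3·4; 3·0 + 6·4 + 6·0 + 5·4) = (48, 24, 36, 44)
w2 = Lw1 = (7·48 + 5·24 + 1·36 + 7·44; 4·48 + 1·24 + 2·36 + 5·44; 2·48 + 6·24 + 3·36 + 3·44; 3·48 + 6·24 + 6·36 + 5·44) = (800, 508, 480, 724)
The requested component of w2 is 508.

508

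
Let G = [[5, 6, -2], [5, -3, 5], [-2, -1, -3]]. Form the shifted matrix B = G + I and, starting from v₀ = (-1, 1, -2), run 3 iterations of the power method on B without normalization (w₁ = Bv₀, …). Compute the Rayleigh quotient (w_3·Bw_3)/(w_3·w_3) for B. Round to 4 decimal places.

B = G + I has rows (6, 6, -2); (5, -2, 5); (-2, -1, -2)
w1 = Bv₀ = (4, -17, 5)
w2 = Bw1 = (-88, 79, -1)
w3 = Bw2 = (-52, -603, 99)
Bw3 = (-4128, 1441, 509)
w3·Bw3 = -603876; w3·w3 = 376114; μ ≈ -603876/376114 = -1.6056

μ ≈ -1.6056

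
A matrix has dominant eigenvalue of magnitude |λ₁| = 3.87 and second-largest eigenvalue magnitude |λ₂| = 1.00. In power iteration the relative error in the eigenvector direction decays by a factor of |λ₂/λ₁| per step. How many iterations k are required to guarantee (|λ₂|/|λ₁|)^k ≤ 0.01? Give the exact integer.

4

|λ₂/λ₁| = 1.00/3.87 = 0.25840
Need k ≥ ln(0.01) / ln(0.25840) = -4.6052 / -1.3533 ≈ 3.403
Smallest integer k satisfying the bound: 4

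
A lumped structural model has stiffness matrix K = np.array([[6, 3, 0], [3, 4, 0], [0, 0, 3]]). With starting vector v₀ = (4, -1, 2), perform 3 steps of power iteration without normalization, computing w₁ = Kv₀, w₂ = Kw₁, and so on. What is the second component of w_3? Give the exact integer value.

830

w1 = Kv₀ = (21, 8, 6)
w2 = Kw1 = (150, 95, 18)
w3 = Kw2 = (1185, 830, 54)
The requested component of w3 is 830.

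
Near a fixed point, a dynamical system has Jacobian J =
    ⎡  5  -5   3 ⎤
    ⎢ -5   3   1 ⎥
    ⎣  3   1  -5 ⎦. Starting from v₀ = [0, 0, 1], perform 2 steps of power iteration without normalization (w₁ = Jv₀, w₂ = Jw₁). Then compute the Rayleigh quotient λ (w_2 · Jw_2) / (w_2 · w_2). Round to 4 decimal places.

-5.3431

w1 = Jv₀ = (3, 1, -5)
w2 = Jw1 = (-5, -17, 35)
Jw2 = (165, 9, -207)
w2·Jw2 = (-5)·165 + (-17)·9 + 35·(-207) = -8223; w2·w2 = (-5)·(-5) + (-17)·(-17) + 35·35 = 1539
λ ≈ -8223/1539 = -5.3431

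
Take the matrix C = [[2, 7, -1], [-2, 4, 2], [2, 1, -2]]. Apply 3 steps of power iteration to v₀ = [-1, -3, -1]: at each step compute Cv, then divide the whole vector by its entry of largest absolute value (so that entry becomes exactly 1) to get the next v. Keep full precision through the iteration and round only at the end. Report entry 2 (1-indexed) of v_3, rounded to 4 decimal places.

Cv0 = (-22.00000, -12.00000, -3.00000); divide by -22.00000 → v1 = (1.00000, 0.54545, 0.13636)
Cv1 = (5.68182, 0.45455, 2.27273); divide by 5.68182 → v2 = (1.00000, 0.08000, 0.40000)
Cv2 = (2.16000, -0.88000, 1.28000); divide by 2.16000 → v3 = (1.00000, -0.40741, 0.59259)
Requested entry of v3: 110/-270 = -0.4074

-0.4074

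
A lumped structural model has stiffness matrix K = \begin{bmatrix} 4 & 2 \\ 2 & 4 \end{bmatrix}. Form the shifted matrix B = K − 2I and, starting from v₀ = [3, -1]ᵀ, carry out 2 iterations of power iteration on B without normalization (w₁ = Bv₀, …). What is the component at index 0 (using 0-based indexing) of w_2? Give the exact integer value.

B = K − 2I has rows (2, 2); (2, 2)
w1 = Bv₀ = (2·3 + 2·(-1); 2·3 + 2·(-1)) = (4, 4)
w2 = Bw1 = (2·4 + 2·4; 2·4 + 2·4) = (16, 16)
Requested component of w2: 16

16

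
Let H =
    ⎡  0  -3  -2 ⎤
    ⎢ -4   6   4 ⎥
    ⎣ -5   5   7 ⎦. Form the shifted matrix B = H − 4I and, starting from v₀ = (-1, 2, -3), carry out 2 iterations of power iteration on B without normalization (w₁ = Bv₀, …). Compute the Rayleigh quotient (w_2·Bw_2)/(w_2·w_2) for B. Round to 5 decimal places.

μ ≈ -2.75135

B = H − 4I has rows (-4, -3, -2); (-4, 2, 4); (-5, 5, 3)
w1 = Bv₀ = ((-4)·(-1) + (-3)·2 + (-2)·(-3); (-4)·(-1) + 2·2 + 4·(-3); (-5)·(-1) + 5·2 + 3·(-3)) = (4, -4, 6)
w2 = Bw1 = ((-4)·4 + (-3)·(-4) + (-2)·6; (-4)·4 + 2·(-4) + 4·6; (-5)·4 + 5·(-4) + 3·6) = (-16, 0, -22)
Bw2 = (108, -24, 14)
w2·Bw2 = -2036; w2·w2 = 740; μ ≈ -2036/740 = -2.75135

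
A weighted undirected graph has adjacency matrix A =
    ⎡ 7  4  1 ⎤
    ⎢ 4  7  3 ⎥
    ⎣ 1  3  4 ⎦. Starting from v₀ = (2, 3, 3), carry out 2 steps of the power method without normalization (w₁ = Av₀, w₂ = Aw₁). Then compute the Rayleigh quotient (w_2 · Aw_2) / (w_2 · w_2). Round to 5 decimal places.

12.01038

w1 = Av₀ = (29, 38, 23)
w2 = Aw1 = (378, 451, 235)
Aw2 = (4685, 5374, 2671)
w2·Aw2 = 378·4685 + 451·5374 + 235·2671 = 4822289; w2·w2 = 378·378 + 451·451 + 235·235 = 401510
λ ≈ 4822289/401510 = 12.01038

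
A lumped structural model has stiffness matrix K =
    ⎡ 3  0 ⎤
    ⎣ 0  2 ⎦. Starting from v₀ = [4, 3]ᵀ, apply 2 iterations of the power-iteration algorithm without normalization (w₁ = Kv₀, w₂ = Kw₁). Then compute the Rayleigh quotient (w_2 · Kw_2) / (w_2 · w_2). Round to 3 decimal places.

w1 = Kv₀ = (3·4 + 0·3; 0·4 + 2·3) = (12, 6)
w2 = Kw1 = (3·12 + 0·6; 0·12 + 2·6) = (36, 12)
Kw2 = (108, 24)
w2·Kw2 = 36·108 + 12·24 = 4176; w2·w2 = 36·36 + 12·12 = 1440
λ ≈ 4176/1440 = 2.900

2.900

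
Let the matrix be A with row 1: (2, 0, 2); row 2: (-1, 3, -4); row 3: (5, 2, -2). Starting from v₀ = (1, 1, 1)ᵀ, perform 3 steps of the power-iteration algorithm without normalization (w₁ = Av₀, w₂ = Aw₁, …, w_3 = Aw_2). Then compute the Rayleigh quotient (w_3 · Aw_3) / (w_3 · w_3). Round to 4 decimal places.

λ ≈ 3.6589

w1 = Av₀ = (2·1 + 0·1 + 2·1; (-1)·1 + 3·1 + (-4)·1; 5·1 + 2·1 + (-2)·1) = (4, -2, 5)
w2 = Aw1 = (2·4 + 0·(-2) + 2·5; (-1)·4 + 3·(-2) + (-4)·5; 5·4 + 2·(-2) + (-2)·5) = (18, -30, 6)
w3 = Aw2 = (48, -132, 18)
Aw3 = (132, -516, -60)
w3·Aw3 = 48·132 + (-132)·(-516) + 18·(-60) = 73368; w3·w3 = 48·48 + (-132)·(-132) + 18·18 = 20052
λ ≈ 73368/20052 = 3.6589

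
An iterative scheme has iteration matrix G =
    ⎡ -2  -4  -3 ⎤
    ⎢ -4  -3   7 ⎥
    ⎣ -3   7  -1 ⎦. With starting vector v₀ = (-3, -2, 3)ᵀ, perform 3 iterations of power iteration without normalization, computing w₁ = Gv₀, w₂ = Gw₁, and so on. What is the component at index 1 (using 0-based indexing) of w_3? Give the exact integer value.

w1 = Gv₀ = (5, 39, -8)
w2 = Gw1 = (-142, -193, 266)
w3 = Gw2 = (258, 3009, -1191)
The requested component of w3 is 3009.

3009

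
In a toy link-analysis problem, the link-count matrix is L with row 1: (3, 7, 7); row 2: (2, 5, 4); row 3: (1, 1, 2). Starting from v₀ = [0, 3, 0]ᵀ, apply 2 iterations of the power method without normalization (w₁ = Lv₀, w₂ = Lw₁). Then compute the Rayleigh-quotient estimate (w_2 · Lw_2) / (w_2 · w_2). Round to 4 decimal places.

9.3101

w1 = Lv₀ = (21, 15, 3)
w2 = Lw1 = (189, 129, 42)
Lw2 = (1764, 1191, 402)
w2·Lw2 = 189·1764 + 129·1191 + 42·402 = 503919; w2·w2 = 189·189 + 129·129 + 42·42 = 54126
λ ≈ 503919/54126 = 9.3101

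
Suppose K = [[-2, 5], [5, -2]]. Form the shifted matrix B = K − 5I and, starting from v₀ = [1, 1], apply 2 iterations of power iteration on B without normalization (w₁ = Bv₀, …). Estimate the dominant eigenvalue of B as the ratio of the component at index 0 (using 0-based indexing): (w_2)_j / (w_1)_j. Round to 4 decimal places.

B = K − 5I has rows (-7, 5); (5, -7)
w1 = Bv₀ = ((-7)·1 + 5·1; 5·1 + (-7)·1) = (-2, -2)
w2 = Bw1 = ((-7)·(-2) + 5·(-2); 5·(-2) + (-7)·(-2)) = (4, 4)
Ratio: 4/-2 = -2.0000

-2.0000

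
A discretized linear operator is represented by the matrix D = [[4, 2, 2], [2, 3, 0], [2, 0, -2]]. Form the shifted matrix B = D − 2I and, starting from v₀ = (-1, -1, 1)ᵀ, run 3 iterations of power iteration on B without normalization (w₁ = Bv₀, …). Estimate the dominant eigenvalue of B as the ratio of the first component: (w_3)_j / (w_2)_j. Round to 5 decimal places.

B = D − 2I has rows (2, 2, 2); (2, 1, 0); (2, 0, -4)
w1 = Bv₀ = (2·(-1) + 2·(-1) + 2·1; 2·(-1) + 1·(-1) + 0·1; 2·(-1) + 0·(-1) + (-4)·1) = (-2, -3, -6)
w2 = Bw1 = (2·(-2) + 2·(-3) + 2·(-6); 2·(-2) + 1·(-3) + 0·(-6); 2·(-2) + 0·(-3) + (-4)·(-6)) = (-22, -7, 20)
w3 = Bw2 = (-18, -51, -124)
Ratio: -18/-22 = 0.81818

μ ≈ 0.81818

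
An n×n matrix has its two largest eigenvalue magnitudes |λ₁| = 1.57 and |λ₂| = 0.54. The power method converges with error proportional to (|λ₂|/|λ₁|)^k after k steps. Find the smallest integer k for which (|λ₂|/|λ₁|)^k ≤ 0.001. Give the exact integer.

7

|λ₂/λ₁| = 0.54/1.57 = 0.34395
Need k ≥ ln(0.001) / ln(0.34395) = -6.9078 / -1.0673 ≈ 6.472
Smallest integer k satisfying the bound: 7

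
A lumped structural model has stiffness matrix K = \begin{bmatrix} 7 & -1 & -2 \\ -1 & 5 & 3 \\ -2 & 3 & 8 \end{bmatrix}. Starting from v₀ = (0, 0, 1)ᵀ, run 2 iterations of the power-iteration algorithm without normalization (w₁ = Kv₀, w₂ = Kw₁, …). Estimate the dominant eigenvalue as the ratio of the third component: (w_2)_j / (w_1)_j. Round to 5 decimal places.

λ ≈ 9.62500

w1 = Kv₀ = (7·0 + (-1)·0 + (-2)·1; (-1)·0 + 5·0 + 3·1; (-2)·0 + 3·0 + 8·1) = (-2, 3, 8)
w2 = Kw1 = (7·(-2) + (-1)·3 + (-2)·8; (-1)·(-2) + 5·3 + 3·8; (-2)·(-2) + 3·3 + 8·8) = (-33, 41, 77)
Ratio at component: 77 / 8 = 9.62500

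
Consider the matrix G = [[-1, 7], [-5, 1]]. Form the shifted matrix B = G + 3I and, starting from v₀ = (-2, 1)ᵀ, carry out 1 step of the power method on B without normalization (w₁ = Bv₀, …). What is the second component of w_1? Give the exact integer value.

14

B = G + 3I has rows (2, 7); (-5, 4)
w1 = Bv₀ = (2·(-2) + 7·1; (-5)·(-2) + 4·1) = (3, 14)
Requested component of w1: 14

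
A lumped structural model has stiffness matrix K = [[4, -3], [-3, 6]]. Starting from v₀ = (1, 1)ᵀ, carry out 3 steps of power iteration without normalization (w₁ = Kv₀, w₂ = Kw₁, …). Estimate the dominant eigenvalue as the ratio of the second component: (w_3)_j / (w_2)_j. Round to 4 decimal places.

w1 = Kv₀ = (4·1 + (-3)·1; (-3)·1 + 6·1) = (1, 3)
w2 = Kw1 = (4·1 + (-3)·3; (-3)·1 + 6·3) = (-5, 15)
w3 = Kw2 = (-65, 105)
Ratio at component: 105 / 15 = 7.0000

λ ≈ 7.0000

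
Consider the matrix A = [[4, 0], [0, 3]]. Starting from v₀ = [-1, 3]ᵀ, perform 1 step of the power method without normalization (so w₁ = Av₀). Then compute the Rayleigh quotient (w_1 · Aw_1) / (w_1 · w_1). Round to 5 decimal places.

w1 = Av₀ = (4·(-1) + 0·3; 0·(-1) + 3·3) = (-4, 9)
Aw1 = (-16, 27)
w1·Aw1 = (-4)·(-16) + 9·27 = 307; w1·w1 = (-4)·(-4) + 9·9 = 97
λ ≈ 307/97 = 3.16495

λ ≈ 3.16495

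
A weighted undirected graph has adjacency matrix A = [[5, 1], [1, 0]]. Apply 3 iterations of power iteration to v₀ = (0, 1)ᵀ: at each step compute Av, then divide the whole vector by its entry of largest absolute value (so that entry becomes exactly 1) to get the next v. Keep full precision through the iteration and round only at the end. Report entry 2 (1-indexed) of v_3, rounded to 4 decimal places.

0.1923

Av0 = (1.00000, 0.00000); divide by 1.00000 → v1 = (1.00000, 0.00000)
Av1 = (5.00000, 1.00000); divide by 5.00000 → v2 = (1.00000, 0.20000)
Av2 = (5.20000, 1.00000); divide by 5.20000 → v3 = (1.00000, 0.19231)
Requested entry of v3: 5/26 = 0.1923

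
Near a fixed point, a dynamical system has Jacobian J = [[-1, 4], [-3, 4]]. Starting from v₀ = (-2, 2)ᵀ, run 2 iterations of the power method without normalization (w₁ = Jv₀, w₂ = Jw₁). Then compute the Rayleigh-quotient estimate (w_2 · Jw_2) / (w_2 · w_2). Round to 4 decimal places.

w1 = Jv₀ = ((-1)·(-2) + 4·2; (-3)·(-2) + 4·2) = (10, 14)
w2 = Jw1 = ((-1)·10 + 4·14; (-3)·10 + 4·14) = (46, 26)
Jw2 = (58, -34)
w2·Jw2 = 46·58 + 26·(-34) = 1784; w2·w2 = 46·46 + 26·26 = 2792
λ ≈ 1784/2792 = 0.6390

λ ≈ 0.6390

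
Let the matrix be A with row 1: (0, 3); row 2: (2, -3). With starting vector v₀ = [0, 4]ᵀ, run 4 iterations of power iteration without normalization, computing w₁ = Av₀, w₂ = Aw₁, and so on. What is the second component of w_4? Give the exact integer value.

w1 = Av₀ = (0·0 + 3·4; 2·0 + (-3)·4) = (12, -12)
w2 = Aw1 = (0·12 + 3·(-12); 2·12 + (-3)·(-12)) = (-36, 60)
w3 = Aw2 = (180, -252)
w4 = Aw3 = (-756, 1116)
The requested component of w4 is 1116.

1116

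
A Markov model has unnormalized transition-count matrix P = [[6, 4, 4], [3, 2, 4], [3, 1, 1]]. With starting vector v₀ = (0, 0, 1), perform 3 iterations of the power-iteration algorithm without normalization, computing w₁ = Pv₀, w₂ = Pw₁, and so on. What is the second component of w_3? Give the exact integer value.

w1 = Pv₀ = (6·0 + 4·0 + 4·1; 3·0 + 2·0 + 4·1; 3·0 + 1·0 + 1·1) = (4, 4, 1)
w2 = Pw1 = (6·4 + 4·4 + 4·1; 3·4 + 2·4 + 4·1; 3·4 + 1·4 + 1·1) = (44, 24, 17)
w3 = Pw2 = (428, 248, 173)
The requested component of w3 is 248.

248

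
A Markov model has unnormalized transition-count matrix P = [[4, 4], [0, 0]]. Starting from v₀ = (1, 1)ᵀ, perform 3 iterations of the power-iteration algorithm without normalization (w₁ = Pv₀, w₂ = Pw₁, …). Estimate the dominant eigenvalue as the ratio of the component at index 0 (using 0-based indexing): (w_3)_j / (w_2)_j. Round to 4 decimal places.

w1 = Pv₀ = (8, 0)
w2 = Pw1 = (32, 0)
w3 = Pw2 = (128, 0)
Ratio at component: 128 / 32 = 4.0000

4.0000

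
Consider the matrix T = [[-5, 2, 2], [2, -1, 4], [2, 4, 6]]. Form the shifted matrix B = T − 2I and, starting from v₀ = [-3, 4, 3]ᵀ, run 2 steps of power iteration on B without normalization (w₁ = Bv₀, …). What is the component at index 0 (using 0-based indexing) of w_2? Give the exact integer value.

B = T − 2I has rows (-7, 2, 2); (2, -3, 4); (2, 4, 4)
w1 = Bv₀ = ((-7)·(-3) + 2·4 + 2·3; 2·(-3) + (-3)·4 + 4·3; 2·(-3) + 4·4 + 4·3) = (35, -6, 22)
w2 = Bw1 = ((-7)·35 + 2·(-6) + 2·22; 2·35 + (-3)·(-6) + 4·22; 2·35 + 4·(-6) + 4·22) = (-213, 176, 134)
Requested component of w2: -213

-213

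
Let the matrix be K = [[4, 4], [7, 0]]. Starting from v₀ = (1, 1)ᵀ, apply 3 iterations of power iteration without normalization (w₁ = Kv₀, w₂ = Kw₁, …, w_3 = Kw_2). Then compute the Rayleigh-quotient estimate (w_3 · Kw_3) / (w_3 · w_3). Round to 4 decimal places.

7.6714

w1 = Kv₀ = (4·1 + 4·1; 7·1 + 0·1) = (8, 7)
w2 = Kw1 = (4·8 + 4·7; 7·8 + 0·7) = (60, 56)
w3 = Kw2 = (464, 420)
Kw3 = (3536, 3248)
w3·Kw3 = 464·3536 + 420·3248 = 3004864; w3·w3 = 464·464 + 420·420 = 391696
λ ≈ 3004864/391696 = 7.6714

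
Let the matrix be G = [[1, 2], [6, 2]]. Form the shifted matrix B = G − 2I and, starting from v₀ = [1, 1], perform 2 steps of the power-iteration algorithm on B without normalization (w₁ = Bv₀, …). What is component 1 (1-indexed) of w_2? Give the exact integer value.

B = G − 2I has rows (-1, 2); (6, 0)
w1 = Bv₀ = (1, 6)
w2 = Bw1 = (11, 6)
Requested component of w2: 11

11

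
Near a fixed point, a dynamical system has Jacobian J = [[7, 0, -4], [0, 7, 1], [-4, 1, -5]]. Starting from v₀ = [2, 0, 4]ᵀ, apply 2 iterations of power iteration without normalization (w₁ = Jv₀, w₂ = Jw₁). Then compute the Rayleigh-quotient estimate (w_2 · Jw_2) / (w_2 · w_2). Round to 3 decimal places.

w1 = Jv₀ = (7·2 + 0·0 + (-4)·4; 0·2 + 7·0 + 1·4; (-4)·2 + 1·0 + (-5)·4) = (-2, 4, -28)
w2 = Jw1 = (7·(-2) + 0·4 + (-4)·(-28); 0·(-2) + 7·4 + 1·(-28); (-4)·(-2) + 1·4 + (-5)·(-28)) = (98, 0, 152)
Jw2 = (78, 152, -1152)
w2·Jw2 = 98·78 + 0·152 + 152·(-1152) = -167460; w2·w2 = 98·98 + 0·0 + 152·152 = 32708
λ ≈ -167460/32708 = -5.120

-5.120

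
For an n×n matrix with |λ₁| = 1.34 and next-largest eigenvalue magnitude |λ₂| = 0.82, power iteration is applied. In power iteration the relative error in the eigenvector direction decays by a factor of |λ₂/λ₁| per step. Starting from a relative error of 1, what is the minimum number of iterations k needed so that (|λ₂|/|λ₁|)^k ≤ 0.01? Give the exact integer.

|λ₂/λ₁| = 0.82/1.34 = 0.61194
Need k ≥ ln(0.01) / ln(0.61194) = -4.6052 / -0.4911 ≈ 9.377
Smallest integer k satisfying the bound: 10

10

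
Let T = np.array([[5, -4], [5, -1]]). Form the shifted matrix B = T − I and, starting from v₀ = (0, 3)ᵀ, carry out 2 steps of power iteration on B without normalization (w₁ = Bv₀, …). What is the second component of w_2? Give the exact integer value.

-48

B = T − I has rows (4, -4); (5, -2)
w1 = Bv₀ = (4·0 + (-4)·3; 5·0 + (-2)·3) = (-12, -6)
w2 = Bw1 = (4·(-12) + (-4)·(-6); 5·(-12) + (-2)·(-6)) = (-24, -48)
Requested component of w2: -48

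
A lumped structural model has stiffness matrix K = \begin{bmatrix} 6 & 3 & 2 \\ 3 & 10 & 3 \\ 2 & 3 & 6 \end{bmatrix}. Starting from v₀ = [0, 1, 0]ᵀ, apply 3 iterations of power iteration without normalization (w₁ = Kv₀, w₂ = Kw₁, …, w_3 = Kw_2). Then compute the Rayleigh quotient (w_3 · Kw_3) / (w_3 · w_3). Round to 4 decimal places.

w1 = Kv₀ = (3, 10, 3)
w2 = Kw1 = (54, 118, 54)
w3 = Kw2 = (786, 1504, 786)
Kw3 = (10800, 19756, 10800)
w3·Kw3 = 786·10800 + 1504·19756 + 786·10800 = 46690624; w3·w3 = 786·786 + 1504·1504 + 786·786 = 3497608
λ ≈ 46690624/3497608 = 13.3493

13.3493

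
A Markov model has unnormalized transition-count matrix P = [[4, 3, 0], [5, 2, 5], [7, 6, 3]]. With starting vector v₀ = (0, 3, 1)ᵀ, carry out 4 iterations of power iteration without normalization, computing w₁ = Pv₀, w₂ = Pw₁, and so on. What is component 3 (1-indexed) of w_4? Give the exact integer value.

w1 = Pv₀ = (4·0 + 3·3 + 0·1; 5·0 + 2·3 + 5·1; 7·0 + 6·3 + 3·1) = (9, 11, 21)
w2 = Pw1 = (4·9 + 3·11 + 0·21; 5·9 + 2·11 + 5·21; 7·9 + 6·11 + 3·21) = (69, 172, 192)
w3 = Pw2 = (792, 1649, 2091)
w4 = Pw3 = (8115, 17713, 21711)
The requested component of w4 is 21711.

21711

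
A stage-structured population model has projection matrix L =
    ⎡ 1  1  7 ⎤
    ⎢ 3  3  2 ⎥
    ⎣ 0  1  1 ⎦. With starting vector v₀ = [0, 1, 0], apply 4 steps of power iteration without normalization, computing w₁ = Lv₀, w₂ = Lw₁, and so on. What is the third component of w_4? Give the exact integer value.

w1 = Lv₀ = (1·0 + 1·1 + 7·0; 3·0 + 3·1 + 2·0; 0·0 + 1·1 + 1·0) = (1, 3, 1)
w2 = Lw1 = (1·1 + 1·3 + 7·1; 3·1 + 3·3 + 2·1; 0·1 + 1·3 + 1·1) = (11, 14, 4)
w3 = Lw2 = (53, 83, 18)
w4 = Lw3 = (262, 444, 101)
The requested component of w4 is 101.

101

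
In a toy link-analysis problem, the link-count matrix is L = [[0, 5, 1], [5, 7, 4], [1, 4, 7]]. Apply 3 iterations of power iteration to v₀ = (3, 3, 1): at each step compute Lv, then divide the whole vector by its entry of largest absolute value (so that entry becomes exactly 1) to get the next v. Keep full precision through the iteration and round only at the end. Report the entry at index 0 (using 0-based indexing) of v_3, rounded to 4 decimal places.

0.4617

Lv0 = (16.00000, 40.00000, 22.00000); divide by 40.00000 → v1 = (0.40000, 1.00000, 0.55000)
Lv1 = (5.55000, 11.20000, 8.25000); divide by 11.20000 → v2 = (0.49554, 1.00000, 0.73661)
Lv2 = (5.73661, 12.42411, 9.65179); divide by 12.42411 → v3 = (0.46173, 1.00000, 0.77686)
Requested entry of v3: 2570/5566 = 0.4617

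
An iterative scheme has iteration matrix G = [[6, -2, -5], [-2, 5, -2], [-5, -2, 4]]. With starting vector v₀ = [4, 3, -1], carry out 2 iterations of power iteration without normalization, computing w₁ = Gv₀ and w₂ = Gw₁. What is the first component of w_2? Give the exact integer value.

270

w1 = Gv₀ = (23, 9, -30)
w2 = Gw1 = (270, 59, -253)
The requested component of w2 is 270.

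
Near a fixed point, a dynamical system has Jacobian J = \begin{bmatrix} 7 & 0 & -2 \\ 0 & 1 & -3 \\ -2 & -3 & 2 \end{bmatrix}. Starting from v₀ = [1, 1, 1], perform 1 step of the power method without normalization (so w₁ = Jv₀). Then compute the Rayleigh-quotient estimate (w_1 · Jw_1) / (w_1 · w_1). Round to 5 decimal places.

w1 = Jv₀ = (5, -2, -3)
Jw1 = (41, 7, -10)
w1·Jw1 = 5·41 + (-2)·7 + (-3)·(-10) = 221; w1·w1 = 5·5 + (-2)·(-2) + (-3)·(-3) = 38
λ ≈ 221/38 = 5.81579

λ ≈ 5.81579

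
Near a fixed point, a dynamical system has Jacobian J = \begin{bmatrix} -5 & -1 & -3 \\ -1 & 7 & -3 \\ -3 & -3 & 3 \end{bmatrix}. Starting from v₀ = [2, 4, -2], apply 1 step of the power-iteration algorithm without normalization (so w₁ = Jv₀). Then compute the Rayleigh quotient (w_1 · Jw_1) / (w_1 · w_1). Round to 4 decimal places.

w1 = Jv₀ = ((-5)·2 + (-1)·4 + (-3)·(-2); (-1)·2 + 7·4 + (-3)·(-2); (-3)·2 + (-3)·4 + 3·(-2)) = (-8, 32, -24)
Jw1 = (80, 304, -144)
w1·Jw1 = (-8)·80 + 32·304 + (-24)·(-144) = 12544; w1·w1 = (-8)·(-8) + 32·32 + (-24)·(-24) = 1664
λ ≈ 12544/1664 = 7.5385

7.5385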